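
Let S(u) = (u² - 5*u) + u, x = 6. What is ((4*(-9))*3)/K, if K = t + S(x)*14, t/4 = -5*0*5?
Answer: -9/14 ≈ -0.64286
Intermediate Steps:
S(u) = u² - 4*u
t = 0 (t = 4*(-5*0*5) = 4*(0*5) = 4*0 = 0)
K = 168 (K = 0 + (6*(-4 + 6))*14 = 0 + (6*2)*14 = 0 + 12*14 = 0 + 168 = 168)
((4*(-9))*3)/K = ((4*(-9))*3)/168 = -36*3*(1/168) = -108*1/168 = -9/14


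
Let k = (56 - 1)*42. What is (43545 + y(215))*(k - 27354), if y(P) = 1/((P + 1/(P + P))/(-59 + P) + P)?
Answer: -1758758156205500/1612739 ≈ -1.0905e+9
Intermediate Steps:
k = 2310 (k = 55*42 = 2310)
y(P) = 1/(P + (P + 1/(2*P))/(-59 + P)) (y(P) = 1/((P + 1/(2*P))/(-59 + P) + P) = 1/(P + (P + 1/(2*P))/(-59 + P)))
(43545 + y(215))*(k - 27354) = (43545 + 2*215*(-59 + 215)/(1 - 116*215² + 2*215³))*(2310 - 27354) = (43545 + 2*215*156/(1 - 116*46225 + 2*9938375))*(-25044) = (43545 + 2*215*156/(1 - 5362100 + 19876750))*(-25044) = (43545 + 2*215*156/14514651)*(-25044) = (43545 + 2*215*(1/14514651)*156)*(-25044) = (43545 + 22360/4838217)*(-25044) = (210680181625/4838217)*(-25044) = -1758758156205500/1612739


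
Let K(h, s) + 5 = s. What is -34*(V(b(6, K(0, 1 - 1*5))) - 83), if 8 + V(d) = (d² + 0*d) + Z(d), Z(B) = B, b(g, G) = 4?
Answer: 2414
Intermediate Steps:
K(h, s) = -5 + s
V(d) = -8 + d + d² (V(d) = -8 + ((d² + 0*d) + d) = -8 + ((d² + 0) + d) = -8 + (d² + d) = -8 + (d + d²) = -8 + d + d²)
-34*(V(b(6, K(0, 1 - 1*5))) - 83) = -34*((-8 + 4 + 4²) - 83) = -34*((-8 + 4 + 16) - 83) = -34*(12 - 83) = -34*(-71) = 2414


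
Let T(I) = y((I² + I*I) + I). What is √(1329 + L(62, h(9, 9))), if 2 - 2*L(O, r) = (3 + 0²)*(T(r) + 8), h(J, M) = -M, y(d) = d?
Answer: √4354/2 ≈ 32.992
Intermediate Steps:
T(I) = I + 2*I² (T(I) = (I² + I*I) + I = (I² + I²) + I = 2*I² + I = I + 2*I²)
L(O, r) = -11 - 3*r*(1 + 2*r)/2 (L(O, r) = 1 - (3 + 0²)*(r*(1 + 2*r) + 8)/2 = 1 - (3 + 0)*(8 + r*(1 + 2*r))/2 = 1 - 3*(8 + r*(1 + 2*r))/2 = 1 - (24 + 3*r*(1 + 2*r))/2 = 1 + (-12 - 3*r*(1 + 2*r)/2) = -11 - 3*r*(1 + 2*r)/2)
√(1329 + L(62, h(9, 9))) = √(1329 + (-11 - 3*(-1*9)*(1 + 2*(-1*9))/2)) = √(1329 + (-11 - 3/2*(-9)*(1 + 2*(-9)))) = √(1329 + (-11 - 3/2*(-9)*(1 - 18))) = √(1329 + (-11 - 3/2*(-9)*(-17))) = √(1329 + (-11 - 459/2)) = √(1329 - 481/2) = √(2177/2) = √4354/2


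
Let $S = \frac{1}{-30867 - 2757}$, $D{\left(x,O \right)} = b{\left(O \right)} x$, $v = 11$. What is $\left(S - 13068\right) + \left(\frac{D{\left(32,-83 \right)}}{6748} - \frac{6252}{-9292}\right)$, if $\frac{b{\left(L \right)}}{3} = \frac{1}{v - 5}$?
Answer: $- \frac{1721869986923581}{131769127224} \approx -13067.0$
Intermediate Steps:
$b{\left(L \right)} = \frac{1}{2}$ ($b{\left(L \right)} = \frac{3}{11 - 5} = \frac{3}{6} = 3 \cdot \frac{1}{6} = \frac{1}{2}$)
$D{\left(x,O \right)} = \frac{x}{2}$
$S = - \frac{1}{33624}$ ($S = \frac{1}{-33624} = - \frac{1}{33624} \approx -2.9741 \cdot 10^{-5}$)
$\left(S - 13068\right) + \left(\frac{D{\left(32,-83 \right)}}{6748} - \frac{6252}{-9292}\right) = \left(- \frac{1}{33624} - 13068\right) + \left(\frac{\frac{1}{2} \cdot 32}{6748} - \frac{6252}{-9292}\right) = - \frac{439398433}{33624} + \left(16 \cdot \frac{1}{6748} - - \frac{1563}{2323}\right) = - \frac{439398433}{33624} + \left(\frac{4}{1687} + \frac{1563}{2323}\right) = - \frac{439398433}{33624} + \frac{2646073}{3918901} = - \frac{1721869986923581}{131769127224}$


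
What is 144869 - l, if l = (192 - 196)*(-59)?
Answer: 144633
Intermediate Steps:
l = 236 (l = -4*(-59) = 236)
144869 - l = 144869 - 1*236 = 144869 - 236 = 144633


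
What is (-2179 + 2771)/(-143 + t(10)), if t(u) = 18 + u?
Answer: -592/115 ≈ -5.1478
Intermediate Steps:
(-2179 + 2771)/(-143 + t(10)) = (-2179 + 2771)/(-143 + (18 + 10)) = 592/(-143 + 28) = 592/(-115) = 592*(-1/115) = -592/115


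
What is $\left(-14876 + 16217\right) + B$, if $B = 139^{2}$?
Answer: $20662$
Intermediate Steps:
$B = 19321$
$\left(-14876 + 16217\right) + B = \left(-14876 + 16217\right) + 19321 = 1341 + 19321 = 20662$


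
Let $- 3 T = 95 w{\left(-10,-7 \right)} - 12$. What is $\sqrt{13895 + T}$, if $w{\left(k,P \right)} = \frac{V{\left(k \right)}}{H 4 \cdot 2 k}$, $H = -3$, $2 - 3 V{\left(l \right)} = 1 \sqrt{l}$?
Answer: $\frac{\sqrt{18012990 + 57 i \sqrt{10}}}{36} \approx 117.89 + 0.00058986 i$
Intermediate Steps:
$V{\left(l \right)} = \frac{2}{3} - \frac{\sqrt{l}}{3}$ ($V{\left(l \right)} = \frac{2}{3} - \frac{1 \sqrt{l}}{3} = \frac{2}{3} - \frac{\sqrt{l}}{3}$)
$w{\left(k,P \right)} = - \frac{\frac{2}{3} - \frac{\sqrt{k}}{3}}{24 k}$ ($w{\left(k,P \right)} = \frac{\frac{2}{3} - \frac{\sqrt{k}}{3}}{\left(-3\right) 4 \cdot 2 k} = \frac{\frac{2}{3} - \frac{\sqrt{k}}{3}}{\left(-12\right) 2 k} = \frac{\frac{2}{3} - \frac{\sqrt{k}}{3}}{\left(-24\right) k} = \left(\frac{2}{3} - \frac{\sqrt{k}}{3}\right) \left(- \frac{1}{24 k}\right) = - \frac{\frac{2}{3} - \frac{\sqrt{k}}{3}}{24 k}$)
$T = \frac{845}{216} + \frac{19 i \sqrt{10}}{432}$ ($T = - \frac{95 \frac{-2 + \sqrt{-10}}{72 \left(-10\right)} - 12}{3} = - \frac{95 \cdot \frac{1}{72} \left(- \frac{1}{10}\right) \left(-2 + i \sqrt{10}\right) - 12}{3} = - \frac{95 \left(\frac{1}{360} - \frac{i \sqrt{10}}{720}\right) - 12}{3} = - \frac{\left(\frac{19}{72} - \frac{19 i \sqrt{10}}{144}\right) - 12}{3} = - \frac{- \frac{845}{72} - \frac{19 i \sqrt{10}}{144}}{3} = \frac{845}{216} + \frac{19 i \sqrt{10}}{432} \approx 3.912 + 0.13908 i$)
$\sqrt{13895 + T} = \sqrt{13895 + \left(\frac{845}{216} + \frac{19 i \sqrt{10}}{432}\right)} = \sqrt{\frac{3002165}{216} + \frac{19 i \sqrt{10}}{432}}$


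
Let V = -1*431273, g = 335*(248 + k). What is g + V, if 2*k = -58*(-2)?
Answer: -328763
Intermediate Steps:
k = 58 (k = (-58*(-2))/2 = (½)*116 = 58)
g = 102510 (g = 335*(248 + 58) = 335*306 = 102510)
V = -431273
g + V = 102510 - 431273 = -328763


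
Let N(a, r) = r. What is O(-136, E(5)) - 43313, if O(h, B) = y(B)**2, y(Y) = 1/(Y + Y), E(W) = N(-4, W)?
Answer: -4331299/100 ≈ -43313.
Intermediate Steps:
E(W) = W
y(Y) = 1/(2*Y)
O(h, B) = 1/(4*B**2) (O(h, B) = (1/(2*B))**2 = 1/(4*B**2))
O(-136, E(5)) - 43313 = (1/4)/5**2 - 43313 = (1/4)*(1/25) - 43313 = 1/100 - 43313 = -4331299/100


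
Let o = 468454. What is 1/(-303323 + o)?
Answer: 1/165131 ≈ 6.0558e-6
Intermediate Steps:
1/(-303323 + o) = 1/(-303323 + 468454) = 1/165131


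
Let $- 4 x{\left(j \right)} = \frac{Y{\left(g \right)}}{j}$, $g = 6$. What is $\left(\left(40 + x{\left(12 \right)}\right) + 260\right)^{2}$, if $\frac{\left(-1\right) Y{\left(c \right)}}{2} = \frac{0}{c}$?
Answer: $90000$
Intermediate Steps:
$Y{\left(c \right)} = 0$ ($Y{\left(c \right)} = - 2 \frac{0}{c} = \left(-2\right) 0 = 0$)
$x{\left(j \right)} = 0$ ($x{\left(j \right)} = - \frac{0 \frac{1}{j}}{4} = \left(- \frac{1}{4}\right) 0 = 0$)
$\left(\left(40 + x{\left(12 \right)}\right) + 260\right)^{2} = \left(\left(40 + 0\right) + 260\right)^{2} = \left(40 + 260\right)^{2} = 300^{2} = 90000$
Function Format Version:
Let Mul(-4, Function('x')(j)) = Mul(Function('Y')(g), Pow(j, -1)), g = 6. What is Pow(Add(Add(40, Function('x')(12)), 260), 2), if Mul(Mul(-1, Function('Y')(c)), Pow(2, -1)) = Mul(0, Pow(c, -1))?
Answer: 90000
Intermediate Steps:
Function('Y')(c) = 0 (Function('Y')(c) = Mul(-2, Mul(0, Pow(c, -1))) = Mul(-2, 0) = 0)
Function('x')(j) = 0 (Function('x')(j) = Mul(Rational(-1, 4), Mul(0, Pow(j, -1))) = Mul(Rational(-1, 4), 0) = 0)
Pow(Add(Add(40, Function('x')(12)), 260), 2) = Pow(Add(Add(40, 0), 260), 2) = Pow(Add(40, 260), 2) = Pow(300, 2) = 90000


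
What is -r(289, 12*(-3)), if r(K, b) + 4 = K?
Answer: -285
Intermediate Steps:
r(K, b) = -4 + K
-r(289, 12*(-3)) = -(-4 + 289) = -1*285 = -285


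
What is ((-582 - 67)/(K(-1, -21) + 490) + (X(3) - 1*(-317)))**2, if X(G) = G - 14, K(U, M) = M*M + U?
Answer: 80616812761/864900 ≈ 93209.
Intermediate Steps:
K(U, M) = U + M**2 (K(U, M) = M**2 + U = U + M**2)
X(G) = -14 + G
((-582 - 67)/(K(-1, -21) + 490) + (X(3) - 1*(-317)))**2 = ((-582 - 67)/((-1 + (-21)**2) + 490) + ((-14 + 3) - 1*(-317)))**2 = (-649/((-1 + 441) + 490) + (-11 + 317))**2 = (-649/(440 + 490) + 306)**2 = (-649/930 + 306)**2 = (283931/930)**2 = 80616812761/864900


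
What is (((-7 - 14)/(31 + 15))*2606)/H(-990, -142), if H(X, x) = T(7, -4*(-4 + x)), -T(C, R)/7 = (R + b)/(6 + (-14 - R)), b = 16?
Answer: -96422/575 ≈ -167.69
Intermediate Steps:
T(C, R) = -7*(16 + R)/(-8 - R) (T(C, R) = -7*(R + 16)/(6 + (-14 - R)) = -7*(16 + R)/(-8 - R))
H(X, x) = 7*(32 - 4*x)/(24 - 4*x) (H(X, x) = 7*(16 - 4*(-4 + x))/(8 - 4*(-4 + x)) = 7*(16 + (16 - 4*x))/(8 + (16 - 4*x)) = 7*(32 - 4*x)/(24 - 4*x))
(((-7 - 14)/(31 + 15))*2606)/H(-990, -142) = (((-7 - 14)/(31 + 15))*2606)/((7*(-8 - 142)/(-6 - 142))) = (-21/46*2606)/((7*(-150)/(-148))) = (-21*1/46*2606)/((7*(-1/148)*(-150))) = (-21/46*2606)/(525/74) = -27363/23*74/525 = -96422/575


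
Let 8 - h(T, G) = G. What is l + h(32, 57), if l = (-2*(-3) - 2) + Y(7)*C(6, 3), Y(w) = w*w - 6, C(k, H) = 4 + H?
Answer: 256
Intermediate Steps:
h(T, G) = 8 - G
Y(w) = -6 + w**2 (Y(w) = w**2 - 6 = -6 + w**2)
l = 305 (l = (-2*(-3) - 2) + (-6 + 7**2)*(4 + 3) = (6 - 2) + (-6 + 49)*7 = 4 + 43*7 = 4 + 301 = 305)
l + h(32, 57) = 305 + (8 - 1*57) = 305 + (8 - 57) = 305 - 49 = 256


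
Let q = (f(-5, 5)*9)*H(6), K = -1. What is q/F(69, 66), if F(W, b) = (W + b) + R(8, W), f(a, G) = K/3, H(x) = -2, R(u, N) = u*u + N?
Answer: 3/134 ≈ 0.022388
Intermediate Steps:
R(u, N) = N + u**2 (R(u, N) = u**2 + N = N + u**2)
f(a, G) = -1/3
q = 6 (q = -1/3*9*(-2) = -3*(-2) = 6)
F(W, b) = 64 + b + 2*W (F(W, b) = (W + b) + (W + 8**2) = (W + b) + (W + 64) = (W + b) + (64 + W) = 64 + b + 2*W)
q/F(69, 66) = 6/(64 + 66 + 2*69) = 6/(64 + 66 + 138) = 6/268 = 6*(1/268) = 3/134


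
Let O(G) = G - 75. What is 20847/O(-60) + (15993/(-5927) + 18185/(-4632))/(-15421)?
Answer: -980654135180287/6350490551160 ≈ -154.42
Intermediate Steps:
O(G) = -75 + G
20847/O(-60) + (15993/(-5927) + 18185/(-4632))/(-15421) = 20847/(-75 - 60) + (15993/(-5927) + 18185/(-4632))/(-15421) = 20847/(-135) + (15993*(-1/5927) + 18185*(-1/4632))*(-1/15421) = 20847*(-1/135) + (-15993/5927 - 18185/4632)*(-1/15421) = -6949/45 - 181862071/27453864*(-1/15421) = -6949/45 + 181862071/423366036744 = -980654135180287/6350490551160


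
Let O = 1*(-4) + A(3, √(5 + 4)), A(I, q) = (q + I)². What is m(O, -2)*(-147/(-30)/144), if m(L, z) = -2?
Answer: -49/720 ≈ -0.068056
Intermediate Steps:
A(I, q) = (I + q)²
O = 32 (O = 1*(-4) + (3 + √(5 + 4))² = -4 + (3 + √9)² = -4 + (3 + 3)² = -4 + 6² = -4 + 36 = 32)
m(O, -2)*(-147/(-30)/144) = -2*(-147/(-30))/144 = -2*(-147*(-1/30))/144 = -49/(5*144) = -2*49/1440 = -49/720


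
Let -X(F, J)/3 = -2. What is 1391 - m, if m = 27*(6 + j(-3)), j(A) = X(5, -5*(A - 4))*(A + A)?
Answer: 2201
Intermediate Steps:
X(F, J) = 6 (X(F, J) = -3*(-2) = 6)
j(A) = 12*A (j(A) = 6*(A + A) = 6*(2*A) = 12*A)
m = -810 (m = 27*(6 + 12*(-3)) = 27*(6 - 36) = 27*(-30) = -810)
1391 - m = 1391 - 1*(-810) = 1391 + 810 = 2201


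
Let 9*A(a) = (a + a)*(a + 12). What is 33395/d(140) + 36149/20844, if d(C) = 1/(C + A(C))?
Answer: 3389162408549/20844 ≈ 1.6260e+8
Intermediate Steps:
A(a) = 2*a*(12 + a)/9 (A(a) = ((a + a)*(a + 12))/9 = ((2*a)*(12 + a))/9 = (2*a*(12 + a))/9 = 2*a*(12 + a)/9)
d(C) = 1/(C + 2*C*(12 + C)/9)
33395/d(140) + 36149/20844 = 33395/((9/(140*(33 + 2*140)))) + 36149/20844 = 33395/((9*(1/140)/(33 + 280))) + 36149*(1/20844) = 33395/((9*(1/140)/313)) + 36149/20844 = 33395/((9*(1/140)*(1/313))) + 36149/20844 = 33395/(9/43820) + 36149/20844 = 33395*(43820/9) + 36149/20844 = 1463368900/9 + 36149/20844 = 3389162408549/20844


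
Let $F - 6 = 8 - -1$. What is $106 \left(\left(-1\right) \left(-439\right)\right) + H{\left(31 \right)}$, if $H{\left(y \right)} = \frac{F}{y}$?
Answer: $\frac{1442569}{31} \approx 46535.0$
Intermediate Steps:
$F = 15$ ($F = 6 + \left(8 - -1\right) = 6 + \left(8 + 1\right) = 6 + 9 = 15$)
$H{\left(y \right)} = \frac{15}{y}$
$106 \left(\left(-1\right) \left(-439\right)\right) + H{\left(31 \right)} = 106 \left(\left(-1\right) \left(-439\right)\right) + \frac{15}{31} = 106 \cdot 439 + 15 \cdot \frac{1}{31} = 46534 + \frac{15}{31} = \frac{1442569}{31}$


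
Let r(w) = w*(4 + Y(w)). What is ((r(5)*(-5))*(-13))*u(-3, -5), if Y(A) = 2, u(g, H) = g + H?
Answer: -15600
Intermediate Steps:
u(g, H) = H + g
r(w) = 6*w (r(w) = w*(4 + 2) = w*6 = 6*w)
((r(5)*(-5))*(-13))*u(-3, -5) = (((6*5)*(-5))*(-13))*(-5 - 3) = ((30*(-5))*(-13))*(-8) = -150*(-13)*(-8) = 1950*(-8) = -15600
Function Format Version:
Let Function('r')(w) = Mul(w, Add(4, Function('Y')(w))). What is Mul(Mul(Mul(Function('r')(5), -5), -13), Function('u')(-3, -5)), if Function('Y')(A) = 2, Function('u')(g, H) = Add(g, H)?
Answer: -15600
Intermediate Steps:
Function('u')(g, H) = Add(H, g)
Function('r')(w) = Mul(6, w) (Function('r')(w) = Mul(w, Add(4, 2)) = Mul(w, 6) = Mul(6, w))
Mul(Mul(Mul(Function('r')(5), -5), -13), Function('u')(-3, -5)) = Mul(Mul(Mul(Mul(6, 5), -5), -13), Add(-5, -3)) = Mul(Mul(Mul(30, -5), -13), -8) = Mul(Mul(-150, -13), -8) = Mul(1950, -8) = -15600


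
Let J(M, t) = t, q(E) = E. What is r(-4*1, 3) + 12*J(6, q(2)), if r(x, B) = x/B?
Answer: 68/3 ≈ 22.667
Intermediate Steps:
r(-4*1, 3) + 12*J(6, q(2)) = -4*1/3 + 12*2 = -4*⅓ + 24 = -4/3 + 24 = 68/3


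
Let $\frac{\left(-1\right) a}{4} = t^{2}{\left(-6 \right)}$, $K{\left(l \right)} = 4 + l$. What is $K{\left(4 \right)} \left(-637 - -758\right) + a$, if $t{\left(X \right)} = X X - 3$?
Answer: $-3388$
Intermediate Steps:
$t{\left(X \right)} = -3 + X^{2}$ ($t{\left(X \right)} = X^{2} - 3 = -3 + X^{2}$)
$a = -4356$ ($a = - 4 \left(-3 + \left(-6\right)^{2}\right)^{2} = - 4 \left(-3 + 36\right)^{2} = - 4 \cdot 33^{2} = \left(-4\right) 1089 = -4356$)
$K{\left(4 \right)} \left(-637 - -758\right) + a = \left(4 + 4\right) \left(-637 - -758\right) - 4356 = 8 \left(-637 + 758\right) - 4356 = 8 \cdot 121 - 4356 = 968 - 4356 = -3388$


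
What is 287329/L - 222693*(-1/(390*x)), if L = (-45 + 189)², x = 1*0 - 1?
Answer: -750950623/1347840 ≈ -557.15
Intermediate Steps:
x = -1 (x = 0 - 1 = -1)
L = 20736 (L = 144² = 20736)
287329/L - 222693*(-1/(390*x)) = 287329/20736 - 222693/((10*(-1))*(-39)) = 287329*(1/20736) - 222693/((-10*(-39))) = 287329/20736 - 222693/390 = 287329/20736 - 222693*1/390 = 287329/20736 - 74231/130 = -750950623/1347840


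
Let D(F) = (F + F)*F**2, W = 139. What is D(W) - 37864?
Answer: 5333374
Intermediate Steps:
D(F) = 2*F**3 (D(F) = (2*F)*F**2 = 2*F**3)
D(W) - 37864 = 2*139**3 - 37864 = 2*2685619 - 37864 = 5371238 - 37864 = 5333374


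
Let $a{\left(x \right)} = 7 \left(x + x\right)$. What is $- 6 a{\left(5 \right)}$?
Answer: $-420$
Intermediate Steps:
$a{\left(x \right)} = 14 x$ ($a{\left(x \right)} = 7 \cdot 2 x = 14 x$)
$- 6 a{\left(5 \right)} = - 6 \cdot 14 \cdot 5 = \left(-6\right) 70 = -420$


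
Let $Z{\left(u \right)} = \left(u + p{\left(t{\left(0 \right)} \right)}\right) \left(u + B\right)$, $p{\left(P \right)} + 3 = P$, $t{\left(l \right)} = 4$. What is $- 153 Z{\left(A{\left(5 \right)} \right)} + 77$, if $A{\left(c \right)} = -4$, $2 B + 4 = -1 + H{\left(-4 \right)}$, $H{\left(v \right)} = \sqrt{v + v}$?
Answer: $- \frac{5813}{2} + 459 i \sqrt{2} \approx -2906.5 + 649.12 i$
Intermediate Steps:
$H{\left(v \right)} = \sqrt{2} \sqrt{v}$ ($H{\left(v \right)} = \sqrt{2 v} = \sqrt{2} \sqrt{v}$)
$p{\left(P \right)} = -3 + P$
$B = - \frac{5}{2} + i \sqrt{2}$ ($B = -2 + \frac{-1 + \sqrt{2} \sqrt{-4}}{2} = -2 + \frac{-1 + \sqrt{2} \cdot 2 i}{2} = -2 + \frac{-1 + 2 i \sqrt{2}}{2} = -2 - \left(\frac{1}{2} - i \sqrt{2}\right) = - \frac{5}{2} + i \sqrt{2} \approx -2.5 + 1.4142 i$)
$Z{\left(u \right)} = \left(1 + u\right) \left(- \frac{5}{2} + u + i \sqrt{2}\right)$ ($Z{\left(u \right)} = \left(u + \left(-3 + 4\right)\right) \left(u - \left(\frac{5}{2} - i \sqrt{2}\right)\right) = \left(u + 1\right) \left(- \frac{5}{2} + u + i \sqrt{2}\right) = \left(1 + u\right) \left(- \frac{5}{2} + u + i \sqrt{2}\right)$)
$- 153 Z{\left(A{\left(5 \right)} \right)} + 77 = - 153 \left(- \frac{5}{2} + \left(-4\right)^{2} - -6 + i \sqrt{2} + i \left(-4\right) \sqrt{2}\right) + 77 = - 153 \left(- \frac{5}{2} + 16 + 6 + i \sqrt{2} - 4 i \sqrt{2}\right) + 77 = - 153 \left(\frac{39}{2} - 3 i \sqrt{2}\right) + 77 = \left(- \frac{5967}{2} + 459 i \sqrt{2}\right) + 77 = - \frac{5813}{2} + 459 i \sqrt{2}$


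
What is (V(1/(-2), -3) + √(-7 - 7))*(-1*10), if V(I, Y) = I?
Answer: 5 - 10*I*√14 ≈ 5.0 - 37.417*I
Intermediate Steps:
(V(1/(-2), -3) + √(-7 - 7))*(-1*10) = (1/(-2) + √(-7 - 7))*(-1*10) = (-½ + √(-14))*(-10) = (-½ + I*√14)*(-10) = 5 - 10*I*√14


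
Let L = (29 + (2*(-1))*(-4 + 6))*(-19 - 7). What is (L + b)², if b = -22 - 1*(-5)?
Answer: 444889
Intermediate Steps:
b = -17 (b = -22 + 5 = -17)
L = -650 (L = (29 - 2*2)*(-26) = (29 - 4)*(-26) = 25*(-26) = -650)
(L + b)² = (-650 - 17)² = (-667)² = 444889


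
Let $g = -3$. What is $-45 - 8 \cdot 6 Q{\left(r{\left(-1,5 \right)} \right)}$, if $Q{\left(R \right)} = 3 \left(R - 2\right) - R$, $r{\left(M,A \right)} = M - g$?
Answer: $51$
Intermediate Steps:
$r{\left(M,A \right)} = 3 + M$ ($r{\left(M,A \right)} = M - -3 = M + 3 = 3 + M$)
$Q{\left(R \right)} = -6 + 2 R$ ($Q{\left(R \right)} = 3 \left(-2 + R\right) - R = \left(-6 + 3 R\right) - R = -6 + 2 R$)
$-45 - 8 \cdot 6 Q{\left(r{\left(-1,5 \right)} \right)} = -45 - 8 \cdot 6 \left(-6 + 2 \left(3 - 1\right)\right) = -45 - 8 \cdot 6 \left(-6 + 2 \cdot 2\right) = -45 - 8 \cdot 6 \left(-6 + 4\right) = -45 - 8 \cdot 6 \left(-2\right) = -45 - -96 = -45 + 96 = 51$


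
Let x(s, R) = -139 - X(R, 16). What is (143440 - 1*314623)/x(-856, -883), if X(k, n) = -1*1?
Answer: 57061/46 ≈ 1240.5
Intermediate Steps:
X(k, n) = -1
x(s, R) = -138 (x(s, R) = -139 - 1*(-1) = -139 + 1 = -138)
(143440 - 1*314623)/x(-856, -883) = (143440 - 1*314623)/(-138) = (143440 - 314623)*(-1/138) = -171183*(-1/138) = 57061/46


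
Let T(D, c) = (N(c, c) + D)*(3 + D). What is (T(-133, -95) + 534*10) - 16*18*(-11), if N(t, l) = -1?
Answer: 25928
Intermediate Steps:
T(D, c) = (-1 + D)*(3 + D)
(T(-133, -95) + 534*10) - 16*18*(-11) = ((-3 + (-133)² + 2*(-133)) + 534*10) - 16*18*(-11) = ((-3 + 17689 - 266) + 5340) - 288*(-11) = (17420 + 5340) + 3168 = 22760 + 3168 = 25928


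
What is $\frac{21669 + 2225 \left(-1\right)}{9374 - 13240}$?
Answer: $- \frac{9722}{1933} \approx -5.0295$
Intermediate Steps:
$\frac{21669 + 2225 \left(-1\right)}{9374 - 13240} = \frac{21669 - 2225}{-3866} = 19444 \left(- \frac{1}{3866}\right) = - \frac{9722}{1933}$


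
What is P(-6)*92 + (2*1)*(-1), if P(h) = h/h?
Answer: 90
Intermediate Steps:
P(h) = 1
P(-6)*92 + (2*1)*(-1) = 1*92 + (2*1)*(-1) = 92 + 2*(-1) = 92 - 2 = 90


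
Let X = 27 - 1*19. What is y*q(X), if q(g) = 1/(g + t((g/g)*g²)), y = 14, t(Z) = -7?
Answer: 14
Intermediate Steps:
X = 8 (X = 27 - 19 = 8)
q(g) = 1/(-7 + g) (q(g) = 1/(g - 7) = 1/(-7 + g))
y*q(X) = 14/(-7 + 8) = 14/1 = 14*1 = 14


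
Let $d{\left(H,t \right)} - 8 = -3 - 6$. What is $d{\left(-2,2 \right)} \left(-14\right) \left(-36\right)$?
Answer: $-504$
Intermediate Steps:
$d{\left(H,t \right)} = -1$ ($d{\left(H,t \right)} = 8 - 9 = -1$)
$d{\left(-2,2 \right)} \left(-14\right) \left(-36\right) = \left(-1\right) \left(-14\right) \left(-36\right) = 14 \left(-36\right) = -504$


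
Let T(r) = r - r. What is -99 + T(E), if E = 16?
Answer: -99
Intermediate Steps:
T(r) = 0
-99 + T(E) = -99 + 0 = -99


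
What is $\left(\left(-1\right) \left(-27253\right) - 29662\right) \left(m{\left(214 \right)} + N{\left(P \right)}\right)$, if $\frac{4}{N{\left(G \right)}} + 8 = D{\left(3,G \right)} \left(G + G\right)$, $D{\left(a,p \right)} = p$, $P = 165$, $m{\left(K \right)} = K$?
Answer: $- \frac{14033138064}{27221} \approx -5.1553 \cdot 10^{5}$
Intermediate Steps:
$N{\left(G \right)} = \frac{4}{-8 + 2 G^{2}}$ ($N{\left(G \right)} = \frac{4}{-8 + G \left(G + G\right)} = \frac{4}{-8 + G 2 G} = \frac{4}{-8 + 2 G^{2}}$)
$\left(\left(-1\right) \left(-27253\right) - 29662\right) \left(m{\left(214 \right)} + N{\left(P \right)}\right) = \left(\left(-1\right) \left(-27253\right) - 29662\right) \left(214 + \frac{2}{-4 + 165^{2}}\right) = \left(27253 - 29662\right) \left(214 + \frac{2}{-4 + 27225}\right) = - 2409 \left(214 + \frac{2}{27221}\right) = \left(-2409\right) \frac{5825296}{27221} = - \frac{14033138064}{27221}$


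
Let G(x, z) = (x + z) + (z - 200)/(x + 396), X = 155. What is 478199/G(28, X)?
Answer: 202756376/77547 ≈ 2614.6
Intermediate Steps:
G(x, z) = x + z + (-200 + z)/(396 + x) (G(x, z) = (x + z) + (-200 + z)/(396 + x) = x + z + (-200 + z)/(396 + x))
478199/G(28, X) = 478199/(((-200 + 28**2 + 396*28 + 397*155 + 28*155)/(396 + 28))) = 478199/(((-200 + 784 + 11088 + 61535 + 4340)/424)) = 478199/(((1/424)*77547)) = 478199/(77547/424) = 478199*(424/77547) = 202756376/77547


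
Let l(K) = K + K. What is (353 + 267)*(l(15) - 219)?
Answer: -117180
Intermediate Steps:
l(K) = 2*K
(353 + 267)*(l(15) - 219) = (353 + 267)*(2*15 - 219) = 620*(30 - 219) = 620*(-189) = -117180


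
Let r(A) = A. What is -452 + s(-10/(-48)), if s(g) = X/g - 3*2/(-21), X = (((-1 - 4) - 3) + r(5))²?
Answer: -14298/35 ≈ -408.51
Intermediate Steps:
X = 9 (X = (((-1 - 4) - 3) + 5)² = ((-5 - 3) + 5)² = (-8 + 5)² = (-3)² = 9)
s(g) = 2/7 + 9/g (s(g) = 9/g - 3*2/(-21) = 9/g - 6*(-1/21) = 9/g + 2/7 = 2/7 + 9/g)
-452 + s(-10/(-48)) = -452 + (2/7 + 9/((-10/(-48)))) = -452 + (2/7 + 9/((-10*(-1/48)))) = -452 + (2/7 + 9/(5/24)) = -452 + (2/7 + 9*(24/5)) = -452 + (2/7 + 216/5) = -452 + 1522/35 = -14298/35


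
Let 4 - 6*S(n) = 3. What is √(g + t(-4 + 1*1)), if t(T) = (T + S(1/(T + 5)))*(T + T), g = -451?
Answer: I*√434 ≈ 20.833*I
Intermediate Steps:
S(n) = ⅙ (S(n) = ⅔ - ⅙*3 = ⅔ - ½ = ⅙)
t(T) = 2*T*(⅙ + T) (t(T) = (T + ⅙)*(T + T) = (⅙ + T)*(2*T) = 2*T*(⅙ + T))
√(g + t(-4 + 1*1)) = √(-451 + (-4 + 1*1)*(1 + 6*(-4 + 1*1))/3) = √(-451 + (-4 + 1)*(1 + 6*(-4 + 1))/3) = √(-451 + (⅓)*(-3)*(1 + 6*(-3))) = √(-451 + (⅓)*(-3)*(1 - 18)) = √(-451 + (⅓)*(-3)*(-17)) = √(-451 + 17) = √(-434) = I*√434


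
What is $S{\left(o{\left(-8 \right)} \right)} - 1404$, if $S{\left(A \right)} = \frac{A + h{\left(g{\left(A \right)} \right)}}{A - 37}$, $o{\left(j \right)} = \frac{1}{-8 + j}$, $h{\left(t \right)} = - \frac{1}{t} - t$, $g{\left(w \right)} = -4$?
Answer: $- \frac{832639}{593} \approx -1404.1$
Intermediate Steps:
$h{\left(t \right)} = - t - \frac{1}{t}$
$S{\left(A \right)} = \frac{\frac{17}{4} + A}{-37 + A}$ ($S{\left(A \right)} = \frac{A - - \frac{17}{4}}{A - 37} = \frac{A + \left(4 - - \frac{1}{4}\right)}{-37 + A} = \frac{A + \left(4 + \frac{1}{4}\right)}{-37 + A} = \frac{A + \frac{17}{4}}{-37 + A} = \frac{\frac{17}{4} + A}{-37 + A}$)
$S{\left(o{\left(-8 \right)} \right)} - 1404 = \frac{\frac{17}{4} + \frac{1}{-8 - 8}}{-37 + \frac{1}{-8 - 8}} - 1404 = \frac{\frac{17}{4} + \frac{1}{-16}}{-37 + \frac{1}{-16}} - 1404 = \frac{\frac{17}{4} - \frac{1}{16}}{-37 - \frac{1}{16}} - 1404 = \frac{1}{- \frac{593}{16}} \cdot \frac{67}{16} - 1404 = \left(- \frac{16}{593}\right) \frac{67}{16} - 1404 = - \frac{67}{593} - 1404 = - \frac{832639}{593}$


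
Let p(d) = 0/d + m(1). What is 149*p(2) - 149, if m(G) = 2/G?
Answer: 149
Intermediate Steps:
p(d) = 2 (p(d) = 0/d + 2/1 = 0 + 2*1 = 0 + 2 = 2)
149*p(2) - 149 = 149*2 - 149 = 298 - 149 = 149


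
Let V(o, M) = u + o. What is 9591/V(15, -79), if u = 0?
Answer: 3197/5 ≈ 639.40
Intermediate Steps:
V(o, M) = o (V(o, M) = 0 + o = o)
9591/V(15, -79) = 9591/15 = 9591*(1/15) = 3197/5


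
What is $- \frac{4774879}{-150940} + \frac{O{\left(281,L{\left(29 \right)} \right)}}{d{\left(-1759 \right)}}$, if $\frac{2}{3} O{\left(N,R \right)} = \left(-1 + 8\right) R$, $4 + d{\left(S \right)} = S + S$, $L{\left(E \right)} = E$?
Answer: $\frac{698798442}{22150445} \approx 31.548$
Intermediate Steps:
$d{\left(S \right)} = -4 + 2 S$ ($d{\left(S \right)} = -4 + \left(S + S\right) = -4 + 2 S$)
$O{\left(N,R \right)} = \frac{21 R}{2}$ ($O{\left(N,R \right)} = \frac{3 \left(-1 + 8\right) R}{2} = \frac{3 \cdot 7 R}{2} = \frac{21 R}{2}$)
$- \frac{4774879}{-150940} + \frac{O{\left(281,L{\left(29 \right)} \right)}}{d{\left(-1759 \right)}} = - \frac{4774879}{-150940} + \frac{\frac{21}{2} \cdot 29}{-4 + 2 \left(-1759\right)} = \left(-4774879\right) \left(- \frac{1}{150940}\right) + \frac{609}{2 \left(-4 - 3518\right)} = \frac{4774879}{150940} + \frac{609}{2 \left(-3522\right)} = \frac{4774879}{150940} + \frac{609}{2} \left(- \frac{1}{3522}\right) = \frac{4774879}{150940} - \frac{203}{2348} = \frac{698798442}{22150445}$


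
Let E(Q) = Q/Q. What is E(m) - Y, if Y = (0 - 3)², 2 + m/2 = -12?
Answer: -8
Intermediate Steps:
m = -28 (m = -4 + 2*(-12) = -4 - 24 = -28)
E(Q) = 1
Y = 9 (Y = (-3)² = 9)
E(m) - Y = 1 - 1*9 = 1 - 9 = -8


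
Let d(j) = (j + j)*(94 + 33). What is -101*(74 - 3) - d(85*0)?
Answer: -7171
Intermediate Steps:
d(j) = 254*j (d(j) = (2*j)*127 = 254*j)
-101*(74 - 3) - d(85*0) = -101*(74 - 3) - 254*85*0 = -101*71 - 254*0 = -7171 - 1*0 = -7171 + 0 = -7171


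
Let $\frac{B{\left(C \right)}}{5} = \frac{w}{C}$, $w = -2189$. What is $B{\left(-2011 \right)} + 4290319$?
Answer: $\frac{8627842454}{2011} \approx 4.2903 \cdot 10^{6}$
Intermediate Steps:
$B{\left(C \right)} = - \frac{10945}{C}$ ($B{\left(C \right)} = 5 \left(- \frac{2189}{C}\right) = - \frac{10945}{C}$)
$B{\left(-2011 \right)} + 4290319 = - \frac{10945}{-2011} + 4290319 = \left(-10945\right) \left(- \frac{1}{2011}\right) + 4290319 = \frac{10945}{2011} + 4290319 = \frac{8627842454}{2011}$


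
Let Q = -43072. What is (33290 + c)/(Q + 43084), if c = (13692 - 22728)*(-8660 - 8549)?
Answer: 77766907/6 ≈ 1.2961e+7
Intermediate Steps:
c = 155500524 (c = -9036*(-17209) = 155500524)
(33290 + c)/(Q + 43084) = (33290 + 155500524)/(-43072 + 43084) = 155533814/12 = 155533814*(1/12) = 77766907/6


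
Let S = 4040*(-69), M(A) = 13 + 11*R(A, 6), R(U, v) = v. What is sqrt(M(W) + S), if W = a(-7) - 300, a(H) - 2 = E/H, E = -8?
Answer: 13*I*sqrt(1649) ≈ 527.9*I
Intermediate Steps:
a(H) = 2 - 8/H
W = -2078/7 (W = (2 - 8/(-7)) - 300 = (2 - 8*(-1/7)) - 300 = (2 + 8/7) - 300 = 22/7 - 300 = -2078/7 ≈ -296.86)
M(A) = 79 (M(A) = 13 + 11*6 = 13 + 66 = 79)
S = -278760
sqrt(M(W) + S) = sqrt(79 - 278760) = sqrt(-278681) = 13*I*sqrt(1649)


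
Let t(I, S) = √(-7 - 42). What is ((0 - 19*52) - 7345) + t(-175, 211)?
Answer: -8333 + 7*I ≈ -8333.0 + 7.0*I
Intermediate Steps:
t(I, S) = 7*I (t(I, S) = √(-49) = 7*I)
((0 - 19*52) - 7345) + t(-175, 211) = ((0 - 19*52) - 7345) + 7*I = ((0 - 988) - 7345) + 7*I = (-988 - 7345) + 7*I = -8333 + 7*I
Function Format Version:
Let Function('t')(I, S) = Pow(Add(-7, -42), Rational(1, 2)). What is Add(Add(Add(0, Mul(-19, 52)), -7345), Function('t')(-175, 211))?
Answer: Add(-8333, Mul(7, I)) ≈ Add(-8333.0, Mul(7.0000, I))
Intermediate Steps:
Function('t')(I, S) = Mul(7, I) (Function('t')(I, S) = Pow(-49, Rational(1, 2)) = Mul(7, I))
Add(Add(Add(0, Mul(-19, 52)), -7345), Function('t')(-175, 211)) = Add(Add(Add(0, Mul(-19, 52)), -7345), Mul(7, I)) = Add(Add(Add(0, -988), -7345), Mul(7, I)) = Add(Add(-988, -7345), Mul(7, I)) = Add(-8333, Mul(7, I))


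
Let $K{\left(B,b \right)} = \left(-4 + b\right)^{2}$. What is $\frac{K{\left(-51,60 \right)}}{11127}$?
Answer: $\frac{3136}{11127} \approx 0.28184$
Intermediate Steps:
$\frac{K{\left(-51,60 \right)}}{11127} = \frac{\left(-4 + 60\right)^{2}}{11127} = 56^{2} \cdot \frac{1}{11127} = 3136 \cdot \frac{1}{11127} = \frac{3136}{11127}$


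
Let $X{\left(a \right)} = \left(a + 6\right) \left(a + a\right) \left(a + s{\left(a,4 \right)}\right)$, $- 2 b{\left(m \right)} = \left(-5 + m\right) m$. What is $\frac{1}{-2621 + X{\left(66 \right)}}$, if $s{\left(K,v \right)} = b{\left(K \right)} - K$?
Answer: $- \frac{1}{19134173} \approx -5.2263 \cdot 10^{-8}$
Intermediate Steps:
$b{\left(m \right)} = - \frac{m \left(-5 + m\right)}{2}$ ($b{\left(m \right)} = - \frac{\left(-5 + m\right) m}{2} = - \frac{m \left(-5 + m\right)}{2}$)
$s{\left(K,v \right)} = - K + \frac{K \left(5 - K\right)}{2}$ ($s{\left(K,v \right)} = \frac{K \left(5 - K\right)}{2} - K = - K + \frac{K \left(5 - K\right)}{2}$)
$X{\left(a \right)} = 2 a \left(6 + a\right) \left(a + \frac{a \left(3 - a\right)}{2}\right)$ ($X{\left(a \right)} = \left(a + 6\right) \left(a + a\right) \left(a + \frac{a \left(3 - a\right)}{2}\right) = \left(6 + a\right) 2 a \left(a + \frac{a \left(3 - a\right)}{2}\right) = 2 a \left(6 + a\right) \left(a + \frac{a \left(3 - a\right)}{2}\right)$)
$\frac{1}{-2621 + X{\left(66 \right)}} = \frac{1}{-2621 + 66^{2} \left(30 - 66 - 66^{2}\right)} = \frac{1}{-2621 + 4356 \left(30 - 66 - 4356\right)} = \frac{1}{-2621 + 4356 \left(-4392\right)} = \frac{1}{-2621 - 19131552} = \frac{1}{-19134173} = - \frac{1}{19134173}$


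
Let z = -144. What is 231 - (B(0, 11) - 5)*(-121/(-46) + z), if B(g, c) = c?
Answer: 24822/23 ≈ 1079.2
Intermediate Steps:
231 - (B(0, 11) - 5)*(-121/(-46) + z) = 231 - (11 - 5)*(-121/(-46) - 144) = 231 - 6*(-121*(-1/46) - 144) = 231 - 6*(121/46 - 144) = 231 - 6*(-6503)/46 = 231 - 1*(-19509/23) = 231 + 19509/23 = 24822/23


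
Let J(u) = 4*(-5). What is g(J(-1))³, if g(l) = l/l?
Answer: 1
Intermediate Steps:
J(u) = -20
g(l) = 1
g(J(-1))³ = 1³ = 1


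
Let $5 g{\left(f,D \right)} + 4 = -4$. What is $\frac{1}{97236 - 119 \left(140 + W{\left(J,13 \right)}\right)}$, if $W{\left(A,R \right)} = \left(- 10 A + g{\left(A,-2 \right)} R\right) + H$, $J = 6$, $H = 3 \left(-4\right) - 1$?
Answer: $\frac{5}{458691} \approx 1.0901 \cdot 10^{-5}$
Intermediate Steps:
$g{\left(f,D \right)} = - \frac{8}{5}$ ($g{\left(f,D \right)} = - \frac{4}{5} + \frac{1}{5} \left(-4\right) = - \frac{4}{5} - \frac{4}{5} = - \frac{8}{5}$)
$H = -13$ ($H = -12 - 1 = -13$)
$W{\left(A,R \right)} = -13 - 10 A - \frac{8 R}{5}$ ($W{\left(A,R \right)} = \left(- 10 A - \frac{8 R}{5}\right) - 13 = -13 - 10 A - \frac{8 R}{5}$)
$\frac{1}{97236 - 119 \left(140 + W{\left(J,13 \right)}\right)} = \frac{1}{97236 - 119 \left(140 - \frac{469}{5}\right)} = \frac{1}{97236 - \frac{27489}{5}} = \frac{1}{\frac{458691}{5}} = \frac{5}{458691}$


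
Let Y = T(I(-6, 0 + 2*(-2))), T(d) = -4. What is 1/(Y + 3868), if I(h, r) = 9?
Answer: 1/3864 ≈ 0.00025880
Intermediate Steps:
Y = -4
1/(Y + 3868) = 1/(-4 + 3868) = 1/3864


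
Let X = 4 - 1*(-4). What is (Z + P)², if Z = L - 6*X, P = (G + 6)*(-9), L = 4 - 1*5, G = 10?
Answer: 37249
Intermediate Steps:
L = -1 (L = 4 - 5 = -1)
X = 8 (X = 4 + 4 = 8)
P = -144 (P = (10 + 6)*(-9) = 16*(-9) = -144)
Z = -49 (Z = -1 - 6*8 = -1 - 48 = -49)
(Z + P)² = (-49 - 144)² = (-193)² = 37249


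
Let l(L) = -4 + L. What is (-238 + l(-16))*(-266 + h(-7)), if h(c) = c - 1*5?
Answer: 71724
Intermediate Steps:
h(c) = -5 + c (h(c) = c - 5 = -5 + c)
(-238 + l(-16))*(-266 + h(-7)) = (-238 + (-4 - 16))*(-266 + (-5 - 7)) = (-238 - 20)*(-266 - 12) = -258*(-278) = 71724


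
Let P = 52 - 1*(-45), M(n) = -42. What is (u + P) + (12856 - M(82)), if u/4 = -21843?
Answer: -74377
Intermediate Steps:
u = -87372 (u = 4*(-21843) = -87372)
P = 97 (P = 52 + 45 = 97)
(u + P) + (12856 - M(82)) = (-87372 + 97) + (12856 - 1*(-42)) = -87275 + (12856 + 42) = -87275 + 12898 = -74377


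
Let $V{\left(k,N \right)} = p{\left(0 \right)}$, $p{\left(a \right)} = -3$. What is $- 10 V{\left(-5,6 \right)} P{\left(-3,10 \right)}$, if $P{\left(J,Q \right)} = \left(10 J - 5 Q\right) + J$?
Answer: $-2490$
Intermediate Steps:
$V{\left(k,N \right)} = -3$
$P{\left(J,Q \right)} = - 5 Q + 11 J$ ($P{\left(J,Q \right)} = \left(- 5 Q + 10 J\right) + J = - 5 Q + 11 J$)
$- 10 V{\left(-5,6 \right)} P{\left(-3,10 \right)} = - 10 \left(- 3 \left(\left(-5\right) 10 + 11 \left(-3\right)\right)\right) = - 10 \left(- 3 \left(-50 - 33\right)\right) = - 10 \left(\left(-3\right) \left(-83\right)\right) = \left(-10\right) 249 = -2490$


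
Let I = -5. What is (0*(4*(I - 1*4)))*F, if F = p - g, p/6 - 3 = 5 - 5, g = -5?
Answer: 0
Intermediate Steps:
p = 18 (p = 18 + 6*(5 - 5) = 18 + 6*0 = 18 + 0 = 18)
F = 23 (F = 18 - 1*(-5) = 18 + 5 = 23)
(0*(4*(I - 1*4)))*F = (0*(4*(-5 - 1*4)))*23 = (0*(4*(-5 - 4)))*23 = (0*(4*(-9)))*23 = (0*(-36))*23 = 0*23 = 0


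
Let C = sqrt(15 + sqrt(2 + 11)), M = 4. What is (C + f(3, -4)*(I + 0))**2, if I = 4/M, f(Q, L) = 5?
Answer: (5 + sqrt(15 + sqrt(13)))**2 ≈ 86.740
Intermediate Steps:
I = 1 (I = 4/4 = 4*(1/4) = 1)
C = sqrt(15 + sqrt(13)) ≈ 4.3134
(C + f(3, -4)*(I + 0))**2 = (sqrt(15 + sqrt(13)) + 5*(1 + 0))**2 = (sqrt(15 + sqrt(13)) + 5*1)**2 = (sqrt(15 + sqrt(13)) + 5)**2 = (5 + sqrt(15 + sqrt(13)))**2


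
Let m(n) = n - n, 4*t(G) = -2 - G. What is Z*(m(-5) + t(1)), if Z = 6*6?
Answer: -27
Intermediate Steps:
t(G) = -½ - G/4 (t(G) = (-2 - G)/4 = -½ - G/4)
m(n) = 0
Z = 36
Z*(m(-5) + t(1)) = 36*(0 + (-½ - ¼*1)) = 36*(0 + (-½ - ¼)) = 36*(0 - ¾) = 36*(-¾) = -27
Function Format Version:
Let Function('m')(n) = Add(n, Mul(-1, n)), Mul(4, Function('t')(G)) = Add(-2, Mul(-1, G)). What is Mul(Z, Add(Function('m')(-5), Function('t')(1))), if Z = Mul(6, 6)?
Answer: -27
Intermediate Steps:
Function('t')(G) = Add(Rational(-1, 2), Mul(Rational(-1, 4), G)) (Function('t')(G) = Mul(Rational(1, 4), Add(-2, Mul(-1, G))) = Add(Rational(-1, 2), Mul(Rational(-1, 4), G)))
Function('m')(n) = 0
Z = 36
Mul(Z, Add(Function('m')(-5), Function('t')(1))) = Mul(36, Add(0, Add(Rational(-1, 2), Mul(Rational(-1, 4), 1)))) = Mul(36, Add(0, Add(Rational(-1, 2), Rational(-1, 4)))) = Mul(36, Add(0, Rational(-3, 4))) = Mul(36, Rational(-3, 4)) = -27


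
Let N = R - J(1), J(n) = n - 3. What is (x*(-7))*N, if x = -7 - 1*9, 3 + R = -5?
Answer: -672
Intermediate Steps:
R = -8 (R = -3 - 5 = -8)
J(n) = -3 + n
x = -16 (x = -7 - 9 = -16)
N = -6 (N = -8 - (-3 + 1) = -8 - 1*(-2) = -8 + 2 = -6)
(x*(-7))*N = -16*(-7)*(-6) = 112*(-6) = -672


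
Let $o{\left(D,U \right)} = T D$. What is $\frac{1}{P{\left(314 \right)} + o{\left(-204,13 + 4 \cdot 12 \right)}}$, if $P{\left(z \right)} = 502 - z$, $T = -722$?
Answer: $\frac{1}{147476} \approx 6.7808 \cdot 10^{-6}$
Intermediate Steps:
$o{\left(D,U \right)} = - 722 D$
$\frac{1}{P{\left(314 \right)} + o{\left(-204,13 + 4 \cdot 12 \right)}} = \frac{1}{\left(502 - 314\right) - -147288} = \frac{1}{\left(502 - 314\right) + 147288} = \frac{1}{188 + 147288} = \frac{1}{147476}$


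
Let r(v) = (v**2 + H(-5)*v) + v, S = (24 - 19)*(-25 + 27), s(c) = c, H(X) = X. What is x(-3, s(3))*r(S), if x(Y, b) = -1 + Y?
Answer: -240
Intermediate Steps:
S = 10 (S = 5*2 = 10)
r(v) = v**2 - 4*v (r(v) = (v**2 - 5*v) + v = v**2 - 4*v)
x(-3, s(3))*r(S) = (-1 - 3)*(10*(-4 + 10)) = -40*6 = -4*60 = -240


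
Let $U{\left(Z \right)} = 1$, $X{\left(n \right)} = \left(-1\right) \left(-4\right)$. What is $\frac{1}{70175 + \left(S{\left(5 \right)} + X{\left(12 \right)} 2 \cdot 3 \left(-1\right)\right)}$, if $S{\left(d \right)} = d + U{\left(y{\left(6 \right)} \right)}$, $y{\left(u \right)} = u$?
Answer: $\frac{1}{70157} \approx 1.4254 \cdot 10^{-5}$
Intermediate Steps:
$X{\left(n \right)} = 4$
$S{\left(d \right)} = 1 + d$ ($S{\left(d \right)} = d + 1 = 1 + d$)
$\frac{1}{70175 + \left(S{\left(5 \right)} + X{\left(12 \right)} 2 \cdot 3 \left(-1\right)\right)} = \frac{1}{70175 + \left(\left(1 + 5\right) + 4 \cdot 2 \cdot 3 \left(-1\right)\right)} = \frac{1}{70175 + \left(6 + 4 \cdot 6 \left(-1\right)\right)} = \frac{1}{70175 + \left(6 + 4 \left(-6\right)\right)} = \frac{1}{70175 + \left(6 - 24\right)} = \frac{1}{70175 - 18} = \frac{1}{70157}$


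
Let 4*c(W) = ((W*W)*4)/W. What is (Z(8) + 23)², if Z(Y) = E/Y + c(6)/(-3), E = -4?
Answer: 1681/4 ≈ 420.25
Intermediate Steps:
c(W) = W (c(W) = (((W*W)*4)/W)/4 = ((W²*4)/W)/4 = ((4*W²)/W)/4 = (4*W)/4 = W)
Z(Y) = -2 - 4/Y (Z(Y) = -4/Y + 6/(-3) = -4/Y + 6*(-⅓) = -4/Y - 2 = -2 - 4/Y)
(Z(8) + 23)² = ((-2 - 4/8) + 23)² = ((-2 - 4*⅛) + 23)² = ((-2 - ½) + 23)² = (-5/2 + 23)² = (41/2)² = 1681/4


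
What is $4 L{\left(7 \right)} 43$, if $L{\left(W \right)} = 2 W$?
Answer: $2408$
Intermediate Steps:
$4 L{\left(7 \right)} 43 = 4 \cdot 2 \cdot 7 \cdot 43 = 4 \cdot 14 \cdot 43 = 56 \cdot 43 = 2408$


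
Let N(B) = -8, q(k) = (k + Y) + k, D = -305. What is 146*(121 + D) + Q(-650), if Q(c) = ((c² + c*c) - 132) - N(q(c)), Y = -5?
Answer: 818012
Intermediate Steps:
q(k) = -5 + 2*k (q(k) = (k - 5) + k = (-5 + k) + k = -5 + 2*k)
Q(c) = -124 + 2*c² (Q(c) = ((c² + c*c) - 132) - 1*(-8) = ((c² + c²) - 132) + 8 = (2*c² - 132) + 8 = (-132 + 2*c²) + 8 = -124 + 2*c²)
146*(121 + D) + Q(-650) = 146*(121 - 305) + (-124 + 2*(-650)²) = 146*(-184) + (-124 + 2*422500) = -26864 + (-124 + 845000) = -26864 + 844876 = 818012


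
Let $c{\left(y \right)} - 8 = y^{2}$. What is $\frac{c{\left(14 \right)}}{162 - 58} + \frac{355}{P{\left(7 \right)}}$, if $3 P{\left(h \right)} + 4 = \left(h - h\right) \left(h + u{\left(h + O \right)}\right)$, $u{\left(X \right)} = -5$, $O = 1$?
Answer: $- \frac{13743}{52} \approx -264.29$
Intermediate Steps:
$P{\left(h \right)} = - \frac{4}{3}$ ($P{\left(h \right)} = - \frac{4}{3} + \frac{\left(h - h\right) \left(h - 5\right)}{3} = - \frac{4}{3} + \frac{0 \left(-5 + h\right)}{3} = - \frac{4}{3} + \frac{1}{3} \cdot 0 = - \frac{4}{3} + 0 = - \frac{4}{3}$)
$c{\left(y \right)} = 8 + y^{2}$
$\frac{c{\left(14 \right)}}{162 - 58} + \frac{355}{P{\left(7 \right)}} = \frac{8 + 14^{2}}{162 - 58} + \frac{355}{- \frac{4}{3}} = \frac{8 + 196}{162 - 58} + 355 \left(- \frac{3}{4}\right) = \frac{204}{104} - \frac{1065}{4} = 204 \cdot \frac{1}{104} - \frac{1065}{4} = \frac{51}{26} - \frac{1065}{4} = - \frac{13743}{52}$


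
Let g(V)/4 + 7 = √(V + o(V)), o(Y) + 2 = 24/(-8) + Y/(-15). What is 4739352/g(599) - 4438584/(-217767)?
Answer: 4520930245119/274967132 + 592419*√124665/3788 ≈ 71661.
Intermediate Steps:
o(Y) = -5 - Y/15 (o(Y) = -2 + (24/(-8) + Y/(-15)) = -2 + (24*(-⅛) + Y*(-1/15)) = -2 + (-3 - Y/15) = -5 - Y/15)
g(V) = -28 + 4*√(-5 + 14*V/15) (g(V) = -28 + 4*√(V + (-5 - V/15)) = -28 + 4*√(-5 + 14*V/15))
4739352/g(599) - 4438584/(-217767) = 4739352/(-28 + 4*√(-1125 + 210*599)/15) - 4438584/(-217767) = 4739352/(-28 + 4*√(-1125 + 125790)/15) - 4438584*(-1/217767) = 4739352/(-28 + 4*√124665/15) + 1479528/72589 = 1479528/72589 + 4739352/(-28 + 4*√124665/15)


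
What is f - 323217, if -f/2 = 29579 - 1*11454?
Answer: -359467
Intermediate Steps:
f = -36250 (f = -2*(29579 - 1*11454) = -2*(29579 - 11454) = -2*18125 = -36250)
f - 323217 = -36250 - 323217 = -359467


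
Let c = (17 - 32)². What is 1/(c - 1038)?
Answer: -1/813 ≈ -0.0012300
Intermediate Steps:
c = 225 (c = (-15)² = 225)
1/(c - 1038) = 1/(225 - 1038) = 1/(-813) = -1/813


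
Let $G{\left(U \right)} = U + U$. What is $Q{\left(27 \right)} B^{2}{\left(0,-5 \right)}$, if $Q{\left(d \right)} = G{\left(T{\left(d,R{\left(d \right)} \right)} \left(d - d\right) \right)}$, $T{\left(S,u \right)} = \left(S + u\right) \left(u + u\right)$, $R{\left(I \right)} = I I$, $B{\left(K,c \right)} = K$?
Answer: $0$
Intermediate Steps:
$R{\left(I \right)} = I^{2}$
$T{\left(S,u \right)} = 2 u \left(S + u\right)$ ($T{\left(S,u \right)} = \left(S + u\right) 2 u = 2 u \left(S + u\right)$)
$G{\left(U \right)} = 2 U$
$Q{\left(d \right)} = 0$ ($Q{\left(d \right)} = 2 \cdot 2 d^{2} \left(d + d^{2}\right) \left(d - d\right) = 2 \cdot 2 d^{2} \left(d + d^{2}\right) 0 = 2 \cdot 0 = 0$)
$Q{\left(27 \right)} B^{2}{\left(0,-5 \right)} = 0 \cdot 0^{2} = 0 \cdot 0 = 0$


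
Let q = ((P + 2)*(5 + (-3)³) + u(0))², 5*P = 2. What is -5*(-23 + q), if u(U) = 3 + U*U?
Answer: -61426/5 ≈ -12285.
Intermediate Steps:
P = ⅖ (P = (⅕)*2 = ⅖ ≈ 0.40000)
u(U) = 3 + U²
q = 62001/25 (q = ((⅖ + 2)*(5 + (-3)³) + (3 + 0²))² = (12*(5 - 27)/5 + (3 + 0))² = ((12/5)*(-22) + 3)² = (-264/5 + 3)² = (-249/5)² = 62001/25 ≈ 2480.0)
-5*(-23 + q) = -5*(-23 + 62001/25) = -5*61426/25 = -61426/5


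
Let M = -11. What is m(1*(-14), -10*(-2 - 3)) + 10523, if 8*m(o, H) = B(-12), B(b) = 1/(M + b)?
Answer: 1936231/184 ≈ 10523.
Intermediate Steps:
B(b) = 1/(-11 + b)
m(o, H) = -1/184 (m(o, H) = 1/(8*(-11 - 12)) = (⅛)/(-23) = (⅛)*(-1/23) = -1/184)
m(1*(-14), -10*(-2 - 3)) + 10523 = -1/184 + 10523 = 1936231/184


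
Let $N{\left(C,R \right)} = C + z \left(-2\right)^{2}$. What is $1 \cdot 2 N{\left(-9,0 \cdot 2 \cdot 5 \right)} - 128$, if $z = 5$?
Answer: $-106$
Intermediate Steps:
$N{\left(C,R \right)} = 20 + C$ ($N{\left(C,R \right)} = C + 5 \left(-2\right)^{2} = C + 5 \cdot 4 = C + 20 = 20 + C$)
$1 \cdot 2 N{\left(-9,0 \cdot 2 \cdot 5 \right)} - 128 = 1 \cdot 2 \left(20 - 9\right) - 128 = 2 \cdot 11 - 128 = 22 - 128 = -106$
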